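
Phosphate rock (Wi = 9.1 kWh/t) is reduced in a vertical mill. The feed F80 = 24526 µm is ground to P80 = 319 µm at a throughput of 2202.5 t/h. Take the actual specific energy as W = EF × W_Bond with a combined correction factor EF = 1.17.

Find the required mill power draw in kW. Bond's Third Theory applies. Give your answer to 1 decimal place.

W = 10·Wi·[P80^(−½) − F80^(−½)]
W = 10·9.1·(1/√319 − 1/√24526) = 10·9.1·(0.049604) = 4.5140 kWh/t
Apply correction: 4.5140 × 1.17 = 5.2813 kWh/t
P_mill = W·ṁ = 5.2813·2202.5 = 11632.1 kW

P = 11632.1 kW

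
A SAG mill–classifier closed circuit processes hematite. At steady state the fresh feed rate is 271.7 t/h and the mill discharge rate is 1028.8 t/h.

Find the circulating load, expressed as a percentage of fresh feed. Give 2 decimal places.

CL = 278.65 %

Mill node: discharge = fresh + recycle.
R = M − F = 1028.8 − 271.7 = 757.1 t/h
CL = 100·R/F = 100·757.1/271.7 = 278.65 %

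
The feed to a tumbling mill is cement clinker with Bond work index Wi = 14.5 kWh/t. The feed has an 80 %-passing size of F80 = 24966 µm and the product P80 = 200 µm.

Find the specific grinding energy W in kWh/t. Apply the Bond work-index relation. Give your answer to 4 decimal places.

W = 9.3354 kWh/t

Bond: W = 10·Wi·(1/√P80 − 1/√F80)
1/√200 = 0.070711;  1/√24966 = 0.006329
W = 10·14.5·(0.070711 − 0.006329) = 9.3354 kWh/t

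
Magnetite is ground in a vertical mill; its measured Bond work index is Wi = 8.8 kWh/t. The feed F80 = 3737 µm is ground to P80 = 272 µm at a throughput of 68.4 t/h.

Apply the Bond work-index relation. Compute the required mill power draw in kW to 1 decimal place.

P = 266.5 kW

Bond:  W = 10 Wi (1/√P − 1/√F)
W = 10·8.8·(1/√272 − 1/√3737) = 10·8.8·(0.044276) = 3.8963 kWh/t
P = W·T = 3.8963·68.4 = 266.5 kW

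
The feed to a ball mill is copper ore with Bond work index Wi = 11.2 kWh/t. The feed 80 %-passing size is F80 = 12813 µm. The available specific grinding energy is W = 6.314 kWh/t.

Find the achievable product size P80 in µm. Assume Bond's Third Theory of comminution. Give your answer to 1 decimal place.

P80 = 235.2 µm

W = 10·Wi·(P80^(-½) − F80^(-½))
P80^(−½) = W/(10 Wi) + F80^(−½)
  = 6.3140/(10·11.2) + 1/√12813 = 0.056375 + 0.008834 = 0.065209
P80 = (1/0.065209)² = 15.3352² = 235.17 µm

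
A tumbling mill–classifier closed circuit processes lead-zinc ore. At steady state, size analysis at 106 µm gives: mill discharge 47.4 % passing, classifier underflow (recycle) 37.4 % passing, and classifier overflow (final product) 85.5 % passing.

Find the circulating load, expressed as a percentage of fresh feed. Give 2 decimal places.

CL = 381.00 %

Mass balance on the −106 µm fraction:
(1+r)d = ru + o → r = (o−d)/(d−u)
r = (85.5 − 47.4)/(47.4 − 37.4) = 38.1/10.0 = 3.8100
CL = 100·r = 381.00 %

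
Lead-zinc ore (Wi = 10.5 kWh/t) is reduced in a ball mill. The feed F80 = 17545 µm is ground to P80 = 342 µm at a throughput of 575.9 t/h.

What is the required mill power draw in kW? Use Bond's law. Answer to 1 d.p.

W = 10 Wi (P80^-0.5 − F80^-0.5)
W = 10·10.5·(1/√342 − 1/√17545) = 10·10.5·(0.046524) = 4.8850 kWh/t
P_mill = W·ṁ = 4.8850·575.9 = 2813.3 kW

P = 2813.3 kW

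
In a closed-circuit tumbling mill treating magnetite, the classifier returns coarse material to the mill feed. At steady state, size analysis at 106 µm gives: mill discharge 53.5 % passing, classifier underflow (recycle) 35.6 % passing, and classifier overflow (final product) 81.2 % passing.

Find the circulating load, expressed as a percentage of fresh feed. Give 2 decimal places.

Mass balance on the −106 µm fraction:
r = (o − d)/(d − u)
r = (81.2 − 53.5)/(53.5 − 35.6) = 27.7/17.9 = 1.5475
CL = 100·r = 154.75 %

CL = 154.75 %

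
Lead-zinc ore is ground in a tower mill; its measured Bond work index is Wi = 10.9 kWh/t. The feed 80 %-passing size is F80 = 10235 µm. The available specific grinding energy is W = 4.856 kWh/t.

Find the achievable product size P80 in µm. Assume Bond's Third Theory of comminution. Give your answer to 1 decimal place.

P80 = 337.5 µm

W = 10 Wi (1/√P80 − 1/√F80)  [Bond]
⇒ 1/√P80 = W/(10 Wi) + 1/√F80
  = 4.8560/(10·10.9) + 1/√10235 = 0.044550 + 0.009885 = 0.054435
P80 = (1/0.054435)² = 18.3705² = 337.48 µm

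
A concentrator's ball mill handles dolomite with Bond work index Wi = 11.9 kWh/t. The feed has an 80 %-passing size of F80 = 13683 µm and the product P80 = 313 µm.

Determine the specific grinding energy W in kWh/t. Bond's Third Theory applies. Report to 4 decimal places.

W = 5.7090 kWh/t

W = 10 Wi / √P80 − 10 Wi / √F80
1/√313 = 0.056523;  1/√13683 = 0.008549
W = 10·11.9·(0.056523 − 0.008549) = 5.7090 kWh/t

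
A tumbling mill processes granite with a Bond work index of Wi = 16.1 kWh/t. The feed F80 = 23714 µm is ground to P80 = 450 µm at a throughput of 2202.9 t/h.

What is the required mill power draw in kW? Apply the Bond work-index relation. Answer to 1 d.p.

W = 10 Wi (P80^-0.5 − F80^-0.5)
W = 10·16.1·(1/√450 − 1/√23714) = 10·16.1·(0.040647) = 6.5441 kWh/t
P_mill = W·ṁ = 6.5441·2202.9 = 14416.0 kW

P = 14416.0 kW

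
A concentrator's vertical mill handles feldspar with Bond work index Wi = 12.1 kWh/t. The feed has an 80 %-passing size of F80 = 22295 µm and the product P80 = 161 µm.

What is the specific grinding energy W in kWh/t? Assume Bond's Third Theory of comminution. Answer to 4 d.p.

W = 10 Wi (P80^-0.5 − F80^-0.5)
1/√161 = 0.078811;  1/√22295 = 0.006697
W = 10·12.1·(0.078811 − 0.006697) = 8.7258 kWh/t

W = 8.7258 kWh/t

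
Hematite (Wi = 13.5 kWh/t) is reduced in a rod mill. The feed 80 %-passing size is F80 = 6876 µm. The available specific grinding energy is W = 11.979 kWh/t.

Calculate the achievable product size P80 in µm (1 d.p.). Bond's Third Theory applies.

W = 10 Wi (P80^-0.5 − F80^-0.5)
⇒ 1/√P80 = W/(10·Wi) + 1/√F80
  = 11.9790/(10·13.5) + 1/√6876 = 0.088733 + 0.012060 = 0.100793
P80 = (1/0.100793)² = 9.9213² = 98.43 µm

P80 = 98.4 µm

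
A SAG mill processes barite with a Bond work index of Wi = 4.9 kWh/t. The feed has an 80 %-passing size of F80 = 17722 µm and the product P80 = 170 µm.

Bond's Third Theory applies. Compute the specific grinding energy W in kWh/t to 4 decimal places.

W = 3.3901 kWh/t

W = 10 Wi (1/√P80 − 1/√F80)  [Bond]
1/√170 = 0.076696;  1/√17722 = 0.007512
W = 10·4.9·(0.076696 − 0.007512) = 3.3901 kWh/t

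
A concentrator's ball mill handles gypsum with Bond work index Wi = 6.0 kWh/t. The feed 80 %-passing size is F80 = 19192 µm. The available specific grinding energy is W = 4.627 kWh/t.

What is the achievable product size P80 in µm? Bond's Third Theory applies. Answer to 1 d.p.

W = 10 Wi (1/√P80 − 1/√F80)  [Bond]
P80^-0.5 = F80^-0.5 + W/(10 Wi)
  = 4.6270/(10·6.0) + 1/√19192 = 0.077117 + 0.007218 = 0.084335
P80 = (1/0.084335)² = 11.8575² = 140.60 µm

P80 = 140.6 µm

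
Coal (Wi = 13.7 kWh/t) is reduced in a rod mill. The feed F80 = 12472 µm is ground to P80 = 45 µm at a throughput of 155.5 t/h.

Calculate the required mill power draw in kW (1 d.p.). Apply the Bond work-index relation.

P = 2985.0 kW

Bond:  W = 10 Wi (1/√P − 1/√F)
W = 10·13.7·(1/√45 − 1/√12472) = 10·13.7·(0.140117) = 19.1960 kWh/t
P_mill = W·ṁ = 19.1960·155.5 = 2985.0 kW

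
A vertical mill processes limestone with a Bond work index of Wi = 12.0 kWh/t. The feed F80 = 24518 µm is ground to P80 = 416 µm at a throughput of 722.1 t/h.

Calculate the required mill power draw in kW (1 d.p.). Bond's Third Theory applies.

Bond: W = 10·Wi·(1/√P80 − 1/√F80)
W = 10·12.0·(1/√416 − 1/√24518) = 10·12.0·(0.042643) = 5.1171 kWh/t
P = W·T = 5.1171·722.1 = 3695.1 kW

P = 3695.1 kW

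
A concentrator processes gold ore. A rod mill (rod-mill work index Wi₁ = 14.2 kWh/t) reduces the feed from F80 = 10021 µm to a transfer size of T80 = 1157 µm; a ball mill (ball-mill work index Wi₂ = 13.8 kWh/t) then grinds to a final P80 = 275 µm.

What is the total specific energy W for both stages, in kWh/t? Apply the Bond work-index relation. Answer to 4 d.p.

W = 7.0208 kWh/t

W = 10 Wi (1/√P80 − 1/√F80)  [Bond]
Stage 1 (10021→1157 µm, Wi₁=14.2): W₁ = 10·14.2·(0.029399 − 0.009990) = 2.7562 kWh/t
Stage 2 (1157→275 µm, Wi₂=13.8): W₂ = 10·13.8·(0.060302 − 0.029399) = 4.2646 kWh/t
W = W₁ + W₂ = 2.7562 + 4.2646 = 7.0208 kWh/t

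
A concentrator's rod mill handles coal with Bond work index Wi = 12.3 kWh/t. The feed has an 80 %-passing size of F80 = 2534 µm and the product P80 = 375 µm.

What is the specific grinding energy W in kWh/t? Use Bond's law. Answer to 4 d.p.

W = 3.9083 kWh/t

W = 10·Wi·[P80^(−½) − F80^(−½)]
1/√375 = 0.051640;  1/√2534 = 0.019865
W = 10·12.3·(0.051640 − 0.019865) = 3.9083 kWh/t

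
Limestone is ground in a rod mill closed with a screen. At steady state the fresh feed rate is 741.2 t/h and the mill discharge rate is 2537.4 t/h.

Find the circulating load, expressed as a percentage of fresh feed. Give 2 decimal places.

Mill node: discharge = fresh + recycle.
R = M − F = 2537.4 − 741.2 = 1796.2 t/h
CL = 100·R/F = 100·1796.2/741.2 = 242.34 %

CL = 242.34 %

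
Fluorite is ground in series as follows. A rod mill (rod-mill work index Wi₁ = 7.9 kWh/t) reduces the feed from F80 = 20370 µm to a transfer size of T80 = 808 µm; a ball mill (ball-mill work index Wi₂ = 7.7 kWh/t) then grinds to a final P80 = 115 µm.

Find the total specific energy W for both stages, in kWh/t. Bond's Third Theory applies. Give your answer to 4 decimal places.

W = 6.6971 kWh/t

W = 10 Wi (P80^-0.5 − F80^-0.5)
Stage 1 (20370→808 µm, Wi₁=7.9): W₁ = 10·7.9·(0.035180 − 0.007007) = 2.2257 kWh/t
Stage 2 (808→115 µm, Wi₂=7.7): W₂ = 10·7.7·(0.093250 − 0.035180) = 4.4714 kWh/t
W = W₁ + W₂ = 2.2257 + 4.4714 = 6.6971 kWh/t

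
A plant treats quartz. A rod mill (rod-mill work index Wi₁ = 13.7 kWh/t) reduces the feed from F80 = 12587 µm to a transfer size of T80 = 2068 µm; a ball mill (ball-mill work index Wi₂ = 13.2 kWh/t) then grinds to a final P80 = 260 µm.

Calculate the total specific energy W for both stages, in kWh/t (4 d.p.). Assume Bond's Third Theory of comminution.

W = 7.0751 kWh/t

W = 10·Wi·[P80^(−½) − F80^(−½)]
Stage 1 (12587→2068 µm, Wi₁=13.7): W₁ = 10·13.7·(0.021990 − 0.008913) = 1.7915 kWh/t
Stage 2 (2068→260 µm, Wi₂=13.2): W₂ = 10·13.2·(0.062017 − 0.021990) = 5.2836 kWh/t
W = W₁ + W₂ = 1.7915 + 5.2836 = 7.0751 kWh/t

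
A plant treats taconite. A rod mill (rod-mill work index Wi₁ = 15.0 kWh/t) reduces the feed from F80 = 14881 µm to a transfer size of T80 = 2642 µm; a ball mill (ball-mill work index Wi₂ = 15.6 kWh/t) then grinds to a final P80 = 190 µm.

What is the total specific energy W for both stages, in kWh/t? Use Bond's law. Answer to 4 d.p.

W = 10 Wi (1/√P80 − 1/√F80)  [Bond]
Stage 1 (14881→2642 µm, Wi₁=15.0): W₁ = 10·15.0·(0.019455 − 0.008198) = 1.6886 kWh/t
Stage 2 (2642→190 µm, Wi₂=15.6): W₂ = 10·15.6·(0.072548 − 0.019455) = 8.2824 kWh/t
W = W₁ + W₂ = 1.6886 + 8.2824 = 9.9711 kWh/t

W = 9.9711 kWh/t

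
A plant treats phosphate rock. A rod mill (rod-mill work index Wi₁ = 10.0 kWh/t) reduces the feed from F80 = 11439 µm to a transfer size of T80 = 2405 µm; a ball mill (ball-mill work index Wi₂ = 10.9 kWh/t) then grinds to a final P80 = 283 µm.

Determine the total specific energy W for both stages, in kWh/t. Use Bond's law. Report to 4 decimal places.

W = 10·Wi·(P80^(-½) − F80^(-½))
Stage 1 (11439→2405 µm, Wi₁=10.0): W₁ = 10·10.0·(0.020391 − 0.009350) = 1.1041 kWh/t
Stage 2 (2405→283 µm, Wi₂=10.9): W₂ = 10·10.9·(0.059444 − 0.020391) = 4.2567 kWh/t
W = W₁ + W₂ = 1.1041 + 4.2567 = 5.3609 kWh/t

W = 5.3609 kWh/t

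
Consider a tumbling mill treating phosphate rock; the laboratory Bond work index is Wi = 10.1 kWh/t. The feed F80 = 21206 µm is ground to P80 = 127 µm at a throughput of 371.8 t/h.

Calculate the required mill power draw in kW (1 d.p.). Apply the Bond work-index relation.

P = 3074.3 kW

W = 10·Wi·(P80^(-½) − F80^(-½))
W = 10·10.1·(1/√127 − 1/√21206) = 10·10.1·(0.081869) = 8.2687 kWh/t
Mill draw = 8.2687 × 371.8 = 3074.3 kW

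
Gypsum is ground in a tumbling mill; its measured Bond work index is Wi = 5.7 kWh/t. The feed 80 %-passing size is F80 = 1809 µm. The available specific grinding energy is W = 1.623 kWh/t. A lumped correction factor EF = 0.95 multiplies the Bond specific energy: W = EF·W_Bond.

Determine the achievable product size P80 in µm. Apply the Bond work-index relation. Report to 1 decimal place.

W_Bond = 10·Wi·(1/√P₈₀ − 1/√F₈₀)
W_Bond = W / EF = 1.623 / 0.95 = 1.7084 kWh/t
⇒ 1/√P80 = W_Bond/(10 Wi) + 1/√F80
  = 1.7084/(10·5.7) + 1/√1809 = 0.029972 + 0.023512 = 0.053484
P80 = (1/0.053484)² = 18.6972² = 349.59 µm

P80 = 349.6 µm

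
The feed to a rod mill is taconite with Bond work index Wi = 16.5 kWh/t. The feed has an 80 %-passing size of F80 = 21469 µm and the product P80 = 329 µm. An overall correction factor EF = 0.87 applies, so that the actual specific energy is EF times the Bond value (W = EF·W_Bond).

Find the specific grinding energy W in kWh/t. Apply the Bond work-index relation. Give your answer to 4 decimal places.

W = 10·Wi·(P80^(-½) − F80^(-½))
1/√329 = 0.055132;  1/√21469 = 0.006825
W = 10·16.5·(0.055132 − 0.006825) = 7.9706 kWh/t
Corrected W = EF·W_Bond = 0.87·7.9706 = 6.9345 kWh/t

W = 6.9345 kWh/t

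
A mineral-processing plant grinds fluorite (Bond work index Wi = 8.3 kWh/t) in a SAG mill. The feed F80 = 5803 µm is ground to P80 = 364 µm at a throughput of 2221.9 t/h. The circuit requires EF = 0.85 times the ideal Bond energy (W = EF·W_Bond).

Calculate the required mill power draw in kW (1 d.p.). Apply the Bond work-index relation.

Bond:  W = 10 Wi (1/√P − 1/√F)
W = 10·8.3·(1/√364 − 1/√5803) = 10·8.3·(0.039287) = 3.2608 kWh/t
W_actual = 0.85 × 3.2608 = 2.7717 kWh/t
P_mill = W·ṁ = 2.7717·2221.9 = 6158.4 kW

P = 6158.4 kW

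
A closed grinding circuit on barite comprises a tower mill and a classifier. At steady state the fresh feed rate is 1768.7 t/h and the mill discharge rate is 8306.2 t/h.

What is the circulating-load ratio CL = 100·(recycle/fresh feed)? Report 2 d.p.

CL = 369.62 %

Mill node: discharge = fresh + recycle.
R = M − F = 8306.2 − 1768.7 = 6537.5 t/h
CL = 100·R/F = 100·6537.5/1768.7 = 369.62 %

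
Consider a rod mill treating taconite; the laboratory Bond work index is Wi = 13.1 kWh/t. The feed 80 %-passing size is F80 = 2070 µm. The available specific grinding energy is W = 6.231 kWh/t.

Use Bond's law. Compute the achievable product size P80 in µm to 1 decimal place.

P80 = 206.8 µm

W = 10 Wi (P80^-0.5 − F80^-0.5)
⇒ 1/√P80 = W/(10·Wi) + 1/√F80
  = 6.2310/(10·13.1) + 1/√2070 = 0.047565 + 0.021979 = 0.069544
P80 = (1/0.069544)² = 14.3793² = 206.77 µm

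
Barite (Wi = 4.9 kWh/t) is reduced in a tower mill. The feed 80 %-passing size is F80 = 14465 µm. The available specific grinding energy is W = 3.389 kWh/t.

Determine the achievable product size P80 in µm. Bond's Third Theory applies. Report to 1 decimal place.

P80 = 166.6 µm

Bond:  W = 10 Wi (1/√P − 1/√F)
P80^-0.5 = F80^-0.5 + W/(10 Wi)
  = 3.3890/(10·4.9) + 1/√14465 = 0.069163 + 0.008315 = 0.077478
P80 = (1/0.077478)² = 12.9069² = 166.59 µm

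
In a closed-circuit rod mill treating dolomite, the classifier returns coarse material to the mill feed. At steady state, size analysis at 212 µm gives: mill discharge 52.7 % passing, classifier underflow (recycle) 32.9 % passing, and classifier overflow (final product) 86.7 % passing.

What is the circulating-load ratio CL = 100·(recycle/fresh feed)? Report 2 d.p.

CL = 171.72 %

Classifier node, passing 212 µm:
(1+r)·d = r·u + o ⇒ r = (o−d)/(d−u)
r = (86.7 − 52.7)/(52.7 − 32.9) = 34.0/19.8 = 1.7172
CL = 100·r = 171.72 %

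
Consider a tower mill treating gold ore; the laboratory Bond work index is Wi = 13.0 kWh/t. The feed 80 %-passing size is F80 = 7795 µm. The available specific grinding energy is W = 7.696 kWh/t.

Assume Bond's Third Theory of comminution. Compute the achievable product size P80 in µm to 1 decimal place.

P80 = 201.0 µm

W_Bond = 10·Wi·(1/√P₈₀ − 1/√F₈₀)
⇒ 1/√P80 = W/(10 Wi) + 1/√F80
  = 7.6960/(10·13.0) + 1/√7795 = 0.059200 + 0.011326 = 0.070526
P80 = (1/0.070526)² = 14.1791² = 201.05 µm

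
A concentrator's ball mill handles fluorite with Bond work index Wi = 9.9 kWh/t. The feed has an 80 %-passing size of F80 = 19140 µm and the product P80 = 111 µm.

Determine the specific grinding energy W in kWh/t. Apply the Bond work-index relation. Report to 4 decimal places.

W = 8.6811 kWh/t

Bond:  W = 10 Wi (1/√P − 1/√F)
1/√111 = 0.094916;  1/√19140 = 0.007228
W = 10·9.9·(0.094916 − 0.007228) = 8.6811 kWh/t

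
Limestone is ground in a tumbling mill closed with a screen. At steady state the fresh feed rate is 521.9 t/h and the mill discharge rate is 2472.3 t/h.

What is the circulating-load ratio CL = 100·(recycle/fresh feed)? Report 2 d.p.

CL = 373.71 %

Steady state: M = F + R.
R = M − F = 2472.3 − 521.9 = 1950.4 t/h
CL = 100·R/F = 100·1950.4/521.9 = 373.71 %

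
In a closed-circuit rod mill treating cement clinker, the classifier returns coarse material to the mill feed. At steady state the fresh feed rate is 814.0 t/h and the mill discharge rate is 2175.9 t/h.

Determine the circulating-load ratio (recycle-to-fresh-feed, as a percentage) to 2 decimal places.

CL = 167.31 %

Steady state: M = F + R.
R = M − F = 2175.9 − 814.0 = 1361.9 t/h
CL = 100·R/F = 100·1361.9/814.0 = 167.31 %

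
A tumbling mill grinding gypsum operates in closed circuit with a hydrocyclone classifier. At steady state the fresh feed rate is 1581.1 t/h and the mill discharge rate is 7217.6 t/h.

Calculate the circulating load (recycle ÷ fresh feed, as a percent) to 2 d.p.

Steady state: M = F + R.
R = M − F = 7217.6 − 1581.1 = 5636.5 t/h
CL = 100·R/F = 100·5636.5/1581.1 = 356.49 %

CL = 356.49 %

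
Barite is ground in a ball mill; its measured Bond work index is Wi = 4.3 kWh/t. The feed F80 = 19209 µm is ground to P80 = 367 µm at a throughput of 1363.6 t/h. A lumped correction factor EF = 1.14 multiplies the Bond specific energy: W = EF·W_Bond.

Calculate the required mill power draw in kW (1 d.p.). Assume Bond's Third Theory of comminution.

P = 3006.9 kW

W = 10 Wi / √P80 − 10 Wi / √F80
W = 10·4.3·(1/√367 − 1/√19209) = 10·4.3·(0.044984) = 1.9343 kWh/t
With EF = 1.14: W = 1.9343·1.14 = 2.2051 kWh/t
P = W·T = 2.2051·1363.6 = 3006.9 kW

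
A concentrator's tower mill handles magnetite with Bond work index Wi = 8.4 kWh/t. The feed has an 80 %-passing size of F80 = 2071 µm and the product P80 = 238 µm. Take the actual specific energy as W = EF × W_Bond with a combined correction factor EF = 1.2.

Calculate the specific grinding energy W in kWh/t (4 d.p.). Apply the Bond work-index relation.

W = 4.3189 kWh/t

W = 10·Wi·(P80^(-½) − F80^(-½))
1/√238 = 0.064820;  1/√2071 = 0.021974
W = 10·8.4·(0.064820 − 0.021974) = 3.5991 kWh/t
W_actual = 1.2 × 3.5991 = 4.3189 kWh/t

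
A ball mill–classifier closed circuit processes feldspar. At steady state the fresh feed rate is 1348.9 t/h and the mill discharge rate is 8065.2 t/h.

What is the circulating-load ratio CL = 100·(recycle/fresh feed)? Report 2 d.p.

CL = 497.91 %

Steady state: M = F + R.
R = M − F = 8065.2 − 1348.9 = 6716.3 t/h
CL = 100·R/F = 100·6716.3/1348.9 = 497.91 %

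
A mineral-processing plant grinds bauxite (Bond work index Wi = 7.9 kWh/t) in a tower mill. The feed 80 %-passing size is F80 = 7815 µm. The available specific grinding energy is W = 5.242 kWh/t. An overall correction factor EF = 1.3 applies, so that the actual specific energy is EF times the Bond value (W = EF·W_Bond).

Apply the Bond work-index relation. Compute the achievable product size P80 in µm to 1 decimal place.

W = 10·Wi·(P80^(-½) − F80^(-½))
W_Bond = W / EF = 5.242 / 1.3 = 4.0323 kWh/t
P80^(−½) = W_Bond/(10 Wi) + F80^(−½)
  = 4.0323/(10·7.9) + 1/√7815 = 0.051042 + 0.011312 = 0.062354
P80 = (1/0.062354)² = 16.0375² = 257.20 µm

P80 = 257.2 µm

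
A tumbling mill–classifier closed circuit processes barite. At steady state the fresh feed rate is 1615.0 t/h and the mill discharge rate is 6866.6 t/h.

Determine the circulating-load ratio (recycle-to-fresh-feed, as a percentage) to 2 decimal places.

CL = 325.18 %

Discharge = new feed + return, hence
R = M − F = 6866.6 − 1615.0 = 5251.6 t/h
CL = 100·R/F = 100·5251.6/1615.0 = 325.18 %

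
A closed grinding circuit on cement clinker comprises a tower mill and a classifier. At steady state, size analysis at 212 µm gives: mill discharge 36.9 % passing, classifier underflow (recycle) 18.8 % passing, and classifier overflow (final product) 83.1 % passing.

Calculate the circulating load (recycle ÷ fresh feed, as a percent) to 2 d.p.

Two-product formula at 212 µm:
d + r·d = r·u + o → r(d−u) = o−d
r = (83.1 − 36.9)/(36.9 − 18.8) = 46.2/18.1 = 2.5525
CL = 100·r = 255.25 %

CL = 255.25 %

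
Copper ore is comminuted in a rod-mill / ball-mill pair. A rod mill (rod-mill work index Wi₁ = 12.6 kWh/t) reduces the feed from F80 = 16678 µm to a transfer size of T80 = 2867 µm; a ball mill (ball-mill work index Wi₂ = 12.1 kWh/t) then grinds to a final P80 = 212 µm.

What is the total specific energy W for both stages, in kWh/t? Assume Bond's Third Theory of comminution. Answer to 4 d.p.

Bond:  W = 10 Wi (1/√P − 1/√F)
Stage 1 (16678→2867 µm, Wi₁=12.6): W₁ = 10·12.6·(0.018676 − 0.007743) = 1.3775 kWh/t
Stage 2 (2867→212 µm, Wi₂=12.1): W₂ = 10·12.1·(0.068680 − 0.018676) = 6.0505 kWh/t
W = W₁ + W₂ = 1.3775 + 6.0505 = 7.4280 kWh/t

W = 7.4280 kWh/t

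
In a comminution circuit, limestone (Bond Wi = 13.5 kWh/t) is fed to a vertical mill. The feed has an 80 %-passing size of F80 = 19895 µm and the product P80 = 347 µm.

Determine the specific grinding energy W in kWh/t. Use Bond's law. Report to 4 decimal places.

W = 6.2901 kWh/t

W = 10 Wi (P80^-0.5 − F80^-0.5)
1/√347 = 0.053683;  1/√19895 = 0.007090
W = 10·13.5·(0.053683 − 0.007090) = 6.2901 kWh/t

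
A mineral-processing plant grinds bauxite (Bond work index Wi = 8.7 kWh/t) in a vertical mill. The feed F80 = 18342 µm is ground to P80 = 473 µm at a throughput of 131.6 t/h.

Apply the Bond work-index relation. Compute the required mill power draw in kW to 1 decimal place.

P = 441.9 kW

Bond: W = 10·Wi·(1/√P80 − 1/√F80)
W = 10·8.7·(1/√473 − 1/√18342) = 10·8.7·(0.038596) = 3.3579 kWh/t
P = W·T = 3.3579·131.6 = 441.9 kW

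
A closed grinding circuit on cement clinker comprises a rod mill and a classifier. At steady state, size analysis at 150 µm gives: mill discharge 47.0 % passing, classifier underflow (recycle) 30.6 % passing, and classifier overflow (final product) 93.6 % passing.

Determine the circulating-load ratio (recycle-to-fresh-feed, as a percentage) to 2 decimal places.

CL = 284.15 %

Balance %-passing 150 µm (r = R/F):
r = (o − d)/(d − u)
r = (93.6 − 47.0)/(47.0 − 30.6) = 46.6/16.4 = 2.8415
CL = 100·r = 284.15 %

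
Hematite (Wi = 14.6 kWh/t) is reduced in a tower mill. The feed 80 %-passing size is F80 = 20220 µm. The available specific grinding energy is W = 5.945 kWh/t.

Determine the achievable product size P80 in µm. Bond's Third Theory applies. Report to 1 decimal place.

Bond: W = 10·Wi·(1/√P80 − 1/√F80)
1/√P80 = 1/√F80 + W/(10·Wi)
  = 5.9450/(10·14.6) + 1/√20220 = 0.040719 + 0.007032 = 0.047752
P80 = (1/0.047752)² = 20.9417² = 438.55 µm

P80 = 438.6 µm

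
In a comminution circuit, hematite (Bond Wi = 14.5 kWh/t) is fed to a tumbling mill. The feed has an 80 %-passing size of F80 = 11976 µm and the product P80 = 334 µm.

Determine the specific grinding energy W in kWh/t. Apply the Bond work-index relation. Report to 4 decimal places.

W = 10 Wi / √P80 − 10 Wi / √F80
1/√334 = 0.054718;  1/√11976 = 0.009138
W = 10·14.5·(0.054718 − 0.009138) = 6.6091 kWh/t

W = 6.6091 kWh/t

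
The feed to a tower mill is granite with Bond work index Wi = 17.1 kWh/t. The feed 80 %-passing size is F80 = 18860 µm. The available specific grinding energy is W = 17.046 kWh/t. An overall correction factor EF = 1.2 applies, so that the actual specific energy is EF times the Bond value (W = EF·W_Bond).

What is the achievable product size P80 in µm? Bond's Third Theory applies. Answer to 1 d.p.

W = 10·Wi·(P80^(-½) − F80^(-½))
W_Bond = W / EF = 17.046 / 1.2 = 14.2050 kWh/t
⇒ 1/√P80 = W_Bond/(10·Wi) + 1/√F80
  = 14.2050/(10·17.1) + 1/√18860 = 0.083070 + 0.007282 = 0.090352
P80 = (1/0.090352)² = 11.0678² = 122.50 µm

P80 = 122.5 µm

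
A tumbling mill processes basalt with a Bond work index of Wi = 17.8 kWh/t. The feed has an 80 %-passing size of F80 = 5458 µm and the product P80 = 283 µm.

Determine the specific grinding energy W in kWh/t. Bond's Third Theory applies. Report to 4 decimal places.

Bond:  W = 10 Wi (1/√P − 1/√F)
1/√283 = 0.059444;  1/√5458 = 0.013536
W = 10·17.8·(0.059444 − 0.013536) = 8.1716 kWh/t

W = 8.1716 kWh/t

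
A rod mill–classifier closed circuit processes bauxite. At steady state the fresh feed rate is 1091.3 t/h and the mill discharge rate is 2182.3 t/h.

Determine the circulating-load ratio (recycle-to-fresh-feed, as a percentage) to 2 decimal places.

Steady state: M = F + R.
R = M − F = 2182.3 − 1091.3 = 1091.0 t/h
CL = 100·R/F = 100·1091.0/1091.3 = 99.97 %

CL = 99.97 %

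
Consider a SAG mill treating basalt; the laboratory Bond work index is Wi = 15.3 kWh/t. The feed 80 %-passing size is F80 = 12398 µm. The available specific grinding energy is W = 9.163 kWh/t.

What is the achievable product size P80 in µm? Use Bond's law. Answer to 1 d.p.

P80 = 210.8 µm

W = 10 Wi (P80^-0.5 − F80^-0.5)
⇒ 1/√P80 = W/(10·Wi) + 1/√F80
  = 9.1630/(10·15.3) + 1/√12398 = 0.059889 + 0.008981 = 0.068870
P80 = (1/0.068870)² = 14.5201² = 210.83 µm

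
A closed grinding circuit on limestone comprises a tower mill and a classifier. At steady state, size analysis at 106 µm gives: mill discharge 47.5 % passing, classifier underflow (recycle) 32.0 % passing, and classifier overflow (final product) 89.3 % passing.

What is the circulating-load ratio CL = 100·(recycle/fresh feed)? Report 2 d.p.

Classifier node, passing 106 µm:
(1+r)·d = r·u + o ⇒ r = (o−d)/(d−u)
r = (89.3 − 47.5)/(47.5 − 32.0) = 41.8/15.5 = 2.6968
CL = 100·r = 269.68 %

CL = 269.68 %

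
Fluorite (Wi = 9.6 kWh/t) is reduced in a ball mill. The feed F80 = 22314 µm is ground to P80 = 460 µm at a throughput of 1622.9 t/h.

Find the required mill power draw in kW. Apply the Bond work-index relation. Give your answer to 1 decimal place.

P = 6221.2 kW

W_Bond = 10·Wi·(1/√P₈₀ − 1/√F₈₀)
W = 10·9.6·(1/√460 − 1/√22314) = 10·9.6·(0.039931) = 3.8334 kWh/t
Mill draw = 3.8334 × 1622.9 = 6221.2 kW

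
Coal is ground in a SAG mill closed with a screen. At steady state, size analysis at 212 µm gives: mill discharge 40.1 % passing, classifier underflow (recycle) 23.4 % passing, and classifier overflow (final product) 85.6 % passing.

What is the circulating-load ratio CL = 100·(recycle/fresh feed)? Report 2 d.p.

Balance %-passing 212 µm (r = R/F):
r = (o − d)/(d − u)
r = (85.6 − 40.1)/(40.1 − 23.4) = 45.5/16.7 = 2.7246
CL = 100·r = 272.46 %

CL = 272.46 %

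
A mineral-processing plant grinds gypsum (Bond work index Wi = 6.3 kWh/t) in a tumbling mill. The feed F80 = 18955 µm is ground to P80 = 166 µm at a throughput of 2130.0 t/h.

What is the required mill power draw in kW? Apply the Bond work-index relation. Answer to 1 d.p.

Bond:  W = 10 Wi (1/√P − 1/√F)
W = 10·6.3·(1/√166 − 1/√18955) = 10·6.3·(0.070352) = 4.4322 kWh/t
P_mill = W·ṁ = 4.4322·2130.0 = 9440.5 kW

P = 9440.5 kW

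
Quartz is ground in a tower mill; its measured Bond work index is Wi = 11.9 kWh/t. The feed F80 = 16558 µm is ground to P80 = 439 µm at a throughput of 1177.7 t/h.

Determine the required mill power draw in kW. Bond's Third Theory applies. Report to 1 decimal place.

P = 5599.7 kW

W = 10 Wi / √P80 − 10 Wi / √F80
W = 10·11.9·(1/√439 − 1/√16558) = 10·11.9·(0.039956) = 4.7548 kWh/t
P = W·T = 4.7548·1177.7 = 5599.7 kW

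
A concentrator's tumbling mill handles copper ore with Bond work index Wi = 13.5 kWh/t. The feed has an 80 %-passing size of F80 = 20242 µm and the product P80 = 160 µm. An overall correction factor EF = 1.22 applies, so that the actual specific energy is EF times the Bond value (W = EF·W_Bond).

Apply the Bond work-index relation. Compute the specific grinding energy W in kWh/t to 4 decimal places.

W = 11.8631 kWh/t

W = 10 Wi (1/√P80 − 1/√F80)  [Bond]
1/√160 = 0.079057;  1/√20242 = 0.007029
W = 10·13.5·(0.079057 − 0.007029) = 9.7238 kWh/t
Apply correction: 9.7238 × 1.22 = 11.8631 kWh/t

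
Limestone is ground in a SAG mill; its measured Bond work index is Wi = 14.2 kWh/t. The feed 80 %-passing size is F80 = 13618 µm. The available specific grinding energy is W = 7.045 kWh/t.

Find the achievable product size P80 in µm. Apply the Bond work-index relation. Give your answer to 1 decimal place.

Bond: W = 10·Wi·(1/√P80 − 1/√F80)
1/√P80 = 1/√F80 + W/(10·Wi)
  = 7.0450/(10·14.2) + 1/√13618 = 0.049613 + 0.008569 = 0.058182
P80 = (1/0.058182)² = 17.1875² = 295.41 µm

P80 = 295.4 µm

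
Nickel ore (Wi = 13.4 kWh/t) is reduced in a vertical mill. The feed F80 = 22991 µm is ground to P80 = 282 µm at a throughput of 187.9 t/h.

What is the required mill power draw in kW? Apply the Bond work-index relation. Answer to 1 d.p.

Bond:  W = 10 Wi (1/√P − 1/√F)
W = 10·13.4·(1/√282 − 1/√22991) = 10·13.4·(0.052954) = 7.0958 kWh/t
Power = W × throughput = 7.0958 kWh/t × 187.9 t/h = 1333.3 kW

P = 1333.3 kW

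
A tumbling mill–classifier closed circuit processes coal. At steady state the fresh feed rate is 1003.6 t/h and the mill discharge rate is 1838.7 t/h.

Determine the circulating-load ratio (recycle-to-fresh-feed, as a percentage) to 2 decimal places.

CL = 83.21 %

M = F + R at steady state, so:
R = M − F = 1838.7 − 1003.6 = 835.1 t/h
CL = 100·R/F = 100·835.1/1003.6 = 83.21 %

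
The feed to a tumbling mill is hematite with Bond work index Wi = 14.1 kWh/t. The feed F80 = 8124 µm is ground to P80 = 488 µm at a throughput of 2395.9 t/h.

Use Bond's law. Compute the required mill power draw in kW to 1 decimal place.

P = 11544.5 kW

Bond: W = 10·Wi·(1/√P80 − 1/√F80)
W = 10·14.1·(1/√488 − 1/√8124) = 10·14.1·(0.034173) = 4.8184 kWh/t
P_mill = W·ṁ = 4.8184·2395.9 = 11544.5 kW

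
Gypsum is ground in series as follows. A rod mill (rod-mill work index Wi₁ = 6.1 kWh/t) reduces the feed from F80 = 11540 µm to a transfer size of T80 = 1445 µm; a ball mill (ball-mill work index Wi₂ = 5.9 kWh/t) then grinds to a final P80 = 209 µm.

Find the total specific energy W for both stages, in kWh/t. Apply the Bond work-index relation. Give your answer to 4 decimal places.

W = 3.5659 kWh/t

W = 10·Wi·[P80^(−½) − F80^(−½)]
Stage 1 (11540→1445 µm, Wi₁=6.1): W₁ = 10·6.1·(0.026307 − 0.009309) = 1.0369 kWh/t
Stage 2 (1445→209 µm, Wi₂=5.9): W₂ = 10·5.9·(0.069171 − 0.026307) = 2.5290 kWh/t
W = W₁ + W₂ = 1.0369 + 2.5290 = 3.5659 kWh/t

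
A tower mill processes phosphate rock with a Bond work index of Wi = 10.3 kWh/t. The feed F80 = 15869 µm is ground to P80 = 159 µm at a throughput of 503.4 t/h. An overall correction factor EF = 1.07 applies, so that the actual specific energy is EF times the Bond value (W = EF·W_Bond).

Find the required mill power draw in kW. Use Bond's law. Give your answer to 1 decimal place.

Bond:  W = 10 Wi (1/√P − 1/√F)
W = 10·10.3·(1/√159 − 1/√15869) = 10·10.3·(0.071367) = 7.3508 kWh/t
Apply correction: 7.3508 × 1.07 = 7.8653 kWh/t
Power = W × throughput = 7.8653 kWh/t × 503.4 t/h = 3959.4 kW

P = 3959.4 kW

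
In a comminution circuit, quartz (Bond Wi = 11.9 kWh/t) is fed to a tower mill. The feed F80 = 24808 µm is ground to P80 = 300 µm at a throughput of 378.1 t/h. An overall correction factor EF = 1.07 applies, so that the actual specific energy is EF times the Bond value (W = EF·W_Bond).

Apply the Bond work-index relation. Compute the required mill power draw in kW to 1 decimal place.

P = 2473.9 kW

W = 10·Wi·[P80^(−½) − F80^(−½)]
W = 10·11.9·(1/√300 − 1/√24808) = 10·11.9·(0.051386) = 6.1149 kWh/t
With EF = 1.07: W = 6.1149·1.07 = 6.5430 kWh/t
P_mill = W·ṁ = 6.5430·378.1 = 2473.9 kW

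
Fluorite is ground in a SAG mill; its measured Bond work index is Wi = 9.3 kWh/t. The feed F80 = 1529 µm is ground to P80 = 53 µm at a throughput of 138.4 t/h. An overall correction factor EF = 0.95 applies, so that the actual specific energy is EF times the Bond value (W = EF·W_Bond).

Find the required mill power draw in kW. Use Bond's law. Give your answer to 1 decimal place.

P = 1366.9 kW

W = 10·Wi·(P80^(-½) − F80^(-½))
W = 10·9.3·(1/√53 − 1/√1529) = 10·9.3·(0.111787) = 10.3962 kWh/t
Corrected W = EF·W_Bond = 0.95·10.3962 = 9.8764 kWh/t
P = W·T = 9.8764·138.4 = 1366.9 kW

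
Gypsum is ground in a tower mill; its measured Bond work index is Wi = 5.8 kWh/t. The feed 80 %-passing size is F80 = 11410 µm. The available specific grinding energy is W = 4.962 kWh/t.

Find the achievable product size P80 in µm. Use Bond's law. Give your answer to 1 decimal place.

P80 = 111.0 µm

W_Bond = 10·Wi·(1/√P₈₀ − 1/√F₈₀)
1/√P80 = 1/√F80 + W/(10·Wi)
  = 4.9620/(10·5.8) + 1/√11410 = 0.085552 + 0.009362 = 0.094913
P80 = (1/0.094913)² = 10.5359² = 111.01 µm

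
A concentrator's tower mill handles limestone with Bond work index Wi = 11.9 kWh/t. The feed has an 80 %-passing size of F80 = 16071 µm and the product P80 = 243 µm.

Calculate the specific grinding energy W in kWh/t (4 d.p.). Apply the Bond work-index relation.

Bond:  W = 10 Wi (1/√P − 1/√F)
1/√243 = 0.064150;  1/√16071 = 0.007888
W = 10·11.9·(0.064150 − 0.007888) = 6.6952 kWh/t

W = 6.6952 kWh/t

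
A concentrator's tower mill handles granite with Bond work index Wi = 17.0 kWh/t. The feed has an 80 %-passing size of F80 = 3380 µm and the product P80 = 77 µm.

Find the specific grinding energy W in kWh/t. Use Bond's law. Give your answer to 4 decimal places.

W = 16.4492 kWh/t

Bond:  W = 10 Wi (1/√P − 1/√F)
1/√77 = 0.113961;  1/√3380 = 0.017201
W = 10·17.0·(0.113961 − 0.017201) = 16.4492 kWh/t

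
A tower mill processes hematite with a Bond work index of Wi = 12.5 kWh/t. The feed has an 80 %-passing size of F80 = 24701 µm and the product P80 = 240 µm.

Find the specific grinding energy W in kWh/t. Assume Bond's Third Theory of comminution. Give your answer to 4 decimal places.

W = 7.2734 kWh/t

W = 10 Wi / √P80 − 10 Wi / √F80
1/√240 = 0.064550;  1/√24701 = 0.006363
W = 10·12.5·(0.064550 − 0.006363) = 7.2734 kWh/t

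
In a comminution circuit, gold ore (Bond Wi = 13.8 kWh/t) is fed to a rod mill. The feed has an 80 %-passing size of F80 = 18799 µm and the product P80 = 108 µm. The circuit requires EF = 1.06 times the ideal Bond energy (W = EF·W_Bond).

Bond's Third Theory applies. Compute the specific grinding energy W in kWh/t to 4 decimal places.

W = 10·Wi·[P80^(−½) − F80^(−½)]
1/√108 = 0.096225;  1/√18799 = 0.007293
W = 10·13.8·(0.096225 − 0.007293) = 12.2726 kWh/t
Apply correction: 12.2726 × 1.06 = 13.0089 kWh/t

W = 13.0089 kWh/t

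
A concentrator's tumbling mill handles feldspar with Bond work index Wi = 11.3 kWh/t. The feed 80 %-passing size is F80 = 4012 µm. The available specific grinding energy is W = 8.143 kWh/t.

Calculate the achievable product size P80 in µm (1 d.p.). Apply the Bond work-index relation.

P80 = 129.6 µm

W = 10 Wi (P80^-0.5 − F80^-0.5)
⇒ 1/√P80 = W/(10·Wi) + 1/√F80
  = 8.1430/(10·11.3) + 1/√4012 = 0.072062 + 0.015788 = 0.087850
P80 = (1/0.087850)² = 11.3831² = 129.57 µm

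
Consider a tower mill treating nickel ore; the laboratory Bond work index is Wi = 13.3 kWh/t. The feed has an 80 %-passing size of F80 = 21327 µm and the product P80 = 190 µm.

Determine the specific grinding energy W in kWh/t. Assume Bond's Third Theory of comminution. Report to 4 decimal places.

Bond: W = 10·Wi·(1/√P80 − 1/√F80)
1/√190 = 0.072548;  1/√21327 = 0.006848
W = 10·13.3·(0.072548 − 0.006848) = 8.7381 kWh/t

W = 8.7381 kWh/t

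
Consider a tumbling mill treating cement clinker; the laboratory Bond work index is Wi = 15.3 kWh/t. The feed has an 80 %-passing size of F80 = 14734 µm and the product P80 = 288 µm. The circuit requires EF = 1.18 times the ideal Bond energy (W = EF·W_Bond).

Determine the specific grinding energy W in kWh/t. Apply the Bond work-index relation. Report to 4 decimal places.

W = 9.1511 kWh/t

Bond:  W = 10 Wi (1/√P − 1/√F)
1/√288 = 0.058926;  1/√14734 = 0.008238
W = 10·15.3·(0.058926 − 0.008238) = 7.7551 kWh/t
Apply correction: 7.7551 × 1.18 = 9.1511 kWh/t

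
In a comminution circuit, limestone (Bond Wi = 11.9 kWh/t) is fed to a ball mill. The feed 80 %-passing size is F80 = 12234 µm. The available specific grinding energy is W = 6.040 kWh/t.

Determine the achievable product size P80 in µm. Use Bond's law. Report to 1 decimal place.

P80 = 279.7 µm

W = 10 Wi (P80^-0.5 − F80^-0.5)
⇒ 1/√P80 = W/(10 Wi) + 1/√F80
  = 6.0400/(10·11.9) + 1/√12234 = 0.050756 + 0.009041 = 0.059797
P80 = (1/0.059797)² = 16.7232² = 279.66 µm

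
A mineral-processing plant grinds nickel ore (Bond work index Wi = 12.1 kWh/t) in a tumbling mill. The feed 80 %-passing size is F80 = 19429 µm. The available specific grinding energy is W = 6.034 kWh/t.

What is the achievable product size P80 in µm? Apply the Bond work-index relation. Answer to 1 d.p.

P80 = 307.3 µm

W_Bond = 10·Wi·(1/√P₈₀ − 1/√F₈₀)
1/√P80 = 1/√F80 + W/(10·Wi)
  = 6.0340/(10·12.1) + 1/√19429 = 0.049868 + 0.007174 = 0.057042
P80 = (1/0.057042)² = 17.5309² = 307.33 µm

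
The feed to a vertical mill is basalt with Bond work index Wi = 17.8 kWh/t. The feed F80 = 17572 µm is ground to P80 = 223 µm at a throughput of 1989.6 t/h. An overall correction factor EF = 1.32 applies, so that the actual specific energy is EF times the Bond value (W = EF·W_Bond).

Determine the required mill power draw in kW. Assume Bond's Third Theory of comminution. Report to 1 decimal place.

P = 27778.0 kW

Bond: W = 10·Wi·(1/√P80 − 1/√F80)
W = 10·17.8·(1/√223 − 1/√17572) = 10·17.8·(0.059421) = 10.5770 kWh/t
W_actual = 1.32 × 10.5770 = 13.9616 kWh/t
Mill draw = 13.9616 × 1989.6 = 27778.0 kW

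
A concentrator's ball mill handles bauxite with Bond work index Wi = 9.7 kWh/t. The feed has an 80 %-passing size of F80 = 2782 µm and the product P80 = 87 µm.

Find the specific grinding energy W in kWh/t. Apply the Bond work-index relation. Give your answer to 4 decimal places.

W = 8.5604 kWh/t

W = 10 Wi / √P80 − 10 Wi / √F80
1/√87 = 0.107211;  1/√2782 = 0.018959
W = 10·9.7·(0.107211 − 0.018959) = 8.5604 kWh/t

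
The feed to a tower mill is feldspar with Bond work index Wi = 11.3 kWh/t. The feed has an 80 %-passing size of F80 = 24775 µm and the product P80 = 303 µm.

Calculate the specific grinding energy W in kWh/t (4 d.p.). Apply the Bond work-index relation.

W = 5.7738 kWh/t

W = 10 Wi (1/√P80 − 1/√F80)  [Bond]
1/√303 = 0.057448;  1/√24775 = 0.006353
W = 10·11.3·(0.057448 − 0.006353) = 5.7738 kWh/t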